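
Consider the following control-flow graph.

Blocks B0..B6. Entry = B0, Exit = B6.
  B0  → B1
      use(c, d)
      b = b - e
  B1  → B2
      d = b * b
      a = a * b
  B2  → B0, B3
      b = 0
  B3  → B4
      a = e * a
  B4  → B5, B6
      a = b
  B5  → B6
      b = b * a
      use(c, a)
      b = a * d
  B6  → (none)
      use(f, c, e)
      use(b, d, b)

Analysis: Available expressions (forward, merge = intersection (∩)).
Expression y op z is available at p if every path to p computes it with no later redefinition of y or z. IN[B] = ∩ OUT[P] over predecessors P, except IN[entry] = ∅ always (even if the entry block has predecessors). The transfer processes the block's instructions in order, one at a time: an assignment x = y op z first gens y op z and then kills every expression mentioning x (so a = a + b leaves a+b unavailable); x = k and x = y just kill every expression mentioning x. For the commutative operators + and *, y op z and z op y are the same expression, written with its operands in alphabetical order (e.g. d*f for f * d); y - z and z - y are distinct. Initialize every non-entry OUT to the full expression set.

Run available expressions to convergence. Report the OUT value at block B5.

Per-block solution:
  B0:  IN={}  OUT={}
  B1:  IN={}  OUT={b*b}
  B2:  IN={b*b}  OUT={}
  B3:  IN={}  OUT={}
  B4:  IN={}  OUT={}
  B5:  IN={}  OUT={a*d}
  B6:  IN={}  OUT={}

Merge at B5: IN[B5] = OUT[B4] = {}
Applying B5's transfer function to that IN value gives OUT[B5] (row B5 above).

Answer: {a*d}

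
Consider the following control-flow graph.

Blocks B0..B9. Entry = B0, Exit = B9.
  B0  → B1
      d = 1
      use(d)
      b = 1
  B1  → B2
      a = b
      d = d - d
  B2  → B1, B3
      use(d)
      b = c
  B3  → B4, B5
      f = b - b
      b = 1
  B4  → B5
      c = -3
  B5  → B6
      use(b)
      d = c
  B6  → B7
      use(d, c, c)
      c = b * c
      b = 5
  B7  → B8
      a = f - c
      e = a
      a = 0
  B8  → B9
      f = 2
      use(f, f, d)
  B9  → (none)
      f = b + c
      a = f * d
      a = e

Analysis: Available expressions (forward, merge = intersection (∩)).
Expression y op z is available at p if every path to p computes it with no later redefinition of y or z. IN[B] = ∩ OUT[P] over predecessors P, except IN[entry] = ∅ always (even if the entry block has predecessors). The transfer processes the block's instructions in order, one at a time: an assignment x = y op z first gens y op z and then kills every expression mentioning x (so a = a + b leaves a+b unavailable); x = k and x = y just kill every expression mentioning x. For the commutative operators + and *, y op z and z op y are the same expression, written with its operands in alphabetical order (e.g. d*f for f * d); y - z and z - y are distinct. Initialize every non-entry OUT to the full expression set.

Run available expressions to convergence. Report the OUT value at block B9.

Per-block solution:
  B0:  IN={}  OUT={}
  B1:  IN={}  OUT={}
  B2:  IN={}  OUT={}
  B3:  IN={}  OUT={}
  B4:  IN={}  OUT={}
  B5:  IN={}  OUT={}
  B6:  IN={}  OUT={}
  B7:  IN={}  OUT={f-c}
  B8:  IN={f-c}  OUT={}
  B9:  IN={}  OUT={b+c, d*f}

Merge at B9: IN[B9] = OUT[B8] = {}
Applying B9's transfer function to that IN value gives OUT[B9] (row B9 above).

Answer: {b+c, d*f}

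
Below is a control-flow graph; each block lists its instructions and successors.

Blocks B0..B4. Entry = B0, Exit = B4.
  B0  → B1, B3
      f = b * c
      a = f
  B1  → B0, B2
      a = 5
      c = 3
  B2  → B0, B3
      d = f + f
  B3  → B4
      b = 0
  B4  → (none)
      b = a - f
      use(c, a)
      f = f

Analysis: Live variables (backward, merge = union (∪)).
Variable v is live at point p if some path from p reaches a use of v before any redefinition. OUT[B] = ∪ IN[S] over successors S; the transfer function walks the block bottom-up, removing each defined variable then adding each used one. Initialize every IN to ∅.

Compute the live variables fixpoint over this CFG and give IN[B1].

Fixpoint table:
  B0: | IN={b, c} | OUT={a, b, c, f}
  B1: | IN={b, f} | OUT={a, b, c, f}
  B2: | IN={a, b, c, f} | OUT={a, b, c, f}
  B3: | IN={a, c, f} | OUT={a, c, f}
  B4: | IN={a, c, f} | OUT={}

Merge at B1: OUT[B1] = IN[B0] ⊔ IN[B2] = {a, b, c, f}
Applying B1's transfer function to that OUT value gives IN[B1] (row B1 above).

Answer: {b, f}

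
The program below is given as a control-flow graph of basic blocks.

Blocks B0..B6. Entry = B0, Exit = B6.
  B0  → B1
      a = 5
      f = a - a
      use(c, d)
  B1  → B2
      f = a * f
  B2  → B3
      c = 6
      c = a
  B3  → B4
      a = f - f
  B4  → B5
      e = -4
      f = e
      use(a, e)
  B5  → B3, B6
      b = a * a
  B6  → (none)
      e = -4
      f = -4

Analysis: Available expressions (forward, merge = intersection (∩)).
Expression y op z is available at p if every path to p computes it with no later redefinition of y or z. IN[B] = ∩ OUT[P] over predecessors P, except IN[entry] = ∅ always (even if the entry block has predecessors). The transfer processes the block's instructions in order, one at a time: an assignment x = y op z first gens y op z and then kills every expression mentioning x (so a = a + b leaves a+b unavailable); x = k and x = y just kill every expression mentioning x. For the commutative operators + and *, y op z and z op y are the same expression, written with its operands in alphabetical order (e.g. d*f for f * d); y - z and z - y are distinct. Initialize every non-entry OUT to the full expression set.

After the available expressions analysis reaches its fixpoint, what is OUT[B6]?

Answer: {a*a}

Working:
Fixpoint table:
  B0:   IN={}   OUT={a-a}
  B1:   IN={a-a}   OUT={a-a}
  B2:   IN={a-a}   OUT={a-a}
  B3:   IN={}   OUT={f-f}
  B4:   IN={f-f}   OUT={}
  B5:   IN={}   OUT={a*a}
  B6:   IN={a*a}   OUT={a*a}

Merge at B6: IN[B6] = OUT[B5] = {a*a}
Applying B6's transfer function to that IN value gives OUT[B6] (row B6 above).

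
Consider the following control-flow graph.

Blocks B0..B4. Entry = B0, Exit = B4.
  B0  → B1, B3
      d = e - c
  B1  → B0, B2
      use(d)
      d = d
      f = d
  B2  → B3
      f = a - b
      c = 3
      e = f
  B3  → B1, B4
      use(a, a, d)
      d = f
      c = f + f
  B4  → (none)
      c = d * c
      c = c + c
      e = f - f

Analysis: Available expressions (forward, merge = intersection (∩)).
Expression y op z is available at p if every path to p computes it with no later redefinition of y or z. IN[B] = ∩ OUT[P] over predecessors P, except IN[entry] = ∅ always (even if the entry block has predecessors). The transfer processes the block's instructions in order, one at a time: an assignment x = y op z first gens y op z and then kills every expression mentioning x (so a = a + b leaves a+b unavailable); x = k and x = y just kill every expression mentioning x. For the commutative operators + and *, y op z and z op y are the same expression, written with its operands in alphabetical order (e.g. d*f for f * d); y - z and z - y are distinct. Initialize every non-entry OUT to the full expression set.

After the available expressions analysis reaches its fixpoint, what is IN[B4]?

Converged values:
  B0: | IN={} | OUT={e-c}
  B1: | IN={} | OUT={}
  B2: | IN={} | OUT={a-b}
  B3: | IN={} | OUT={f+f}
  B4: | IN={f+f} | OUT={f+f, f-f}

Merge at B4: IN[B4] = OUT[B3] = {f+f}

Answer: {f+f}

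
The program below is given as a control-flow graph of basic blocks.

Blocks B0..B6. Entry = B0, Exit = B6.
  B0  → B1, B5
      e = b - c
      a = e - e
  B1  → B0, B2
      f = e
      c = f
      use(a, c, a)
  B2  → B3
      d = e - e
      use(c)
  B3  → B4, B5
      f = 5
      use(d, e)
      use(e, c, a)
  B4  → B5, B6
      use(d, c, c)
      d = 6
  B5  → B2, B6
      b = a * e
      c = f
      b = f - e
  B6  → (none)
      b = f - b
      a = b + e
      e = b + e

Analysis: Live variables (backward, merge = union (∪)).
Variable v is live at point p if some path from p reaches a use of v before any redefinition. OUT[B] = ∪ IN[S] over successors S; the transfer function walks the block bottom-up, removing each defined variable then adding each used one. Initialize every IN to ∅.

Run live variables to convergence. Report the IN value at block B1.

Answer: {a, b, e}

Working:
Fixpoint table:
  B0: | IN={b, c, f} | OUT={a, b, e, f}
  B1: | IN={a, b, e} | OUT={a, b, c, e, f}
  B2: | IN={a, b, c, e} | OUT={a, b, c, d, e}
  B3: | IN={a, b, c, d, e} | OUT={a, b, c, d, e, f}
  B4: | IN={a, b, c, d, e, f} | OUT={a, b, e, f}
  B5: | IN={a, e, f} | OUT={a, b, c, e, f}
  B6: | IN={b, e, f} | OUT={}

Merge at B1: OUT[B1] = IN[B0] ⊔ IN[B2] = {a, b, c, e, f}
Applying B1's transfer function to that OUT value gives IN[B1] (row B1 above).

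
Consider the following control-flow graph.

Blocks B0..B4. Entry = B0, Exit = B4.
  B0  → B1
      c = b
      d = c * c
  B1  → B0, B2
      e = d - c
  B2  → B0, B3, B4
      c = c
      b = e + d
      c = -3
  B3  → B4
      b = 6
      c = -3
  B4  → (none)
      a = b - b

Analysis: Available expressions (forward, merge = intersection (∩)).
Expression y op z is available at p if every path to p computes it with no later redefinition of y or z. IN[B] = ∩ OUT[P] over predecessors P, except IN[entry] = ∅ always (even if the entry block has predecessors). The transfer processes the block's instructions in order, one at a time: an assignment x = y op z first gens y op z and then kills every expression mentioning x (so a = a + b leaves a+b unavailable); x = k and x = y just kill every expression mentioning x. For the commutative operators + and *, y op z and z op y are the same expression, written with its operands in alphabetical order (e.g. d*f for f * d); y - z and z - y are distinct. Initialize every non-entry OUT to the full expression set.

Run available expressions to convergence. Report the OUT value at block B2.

Per-block solution:
  B0: | IN={} | OUT={c*c}
  B1: | IN={c*c} | OUT={c*c, d-c}
  B2: | IN={c*c, d-c} | OUT={d+e}
  B3: | IN={d+e} | OUT={d+e}
  B4: | IN={d+e} | OUT={b-b, d+e}

Merge at B2: IN[B2] = OUT[B1] = {c*c, d-c}
Applying B2's transfer function to that IN value gives OUT[B2] (row B2 above).

Answer: {d+e}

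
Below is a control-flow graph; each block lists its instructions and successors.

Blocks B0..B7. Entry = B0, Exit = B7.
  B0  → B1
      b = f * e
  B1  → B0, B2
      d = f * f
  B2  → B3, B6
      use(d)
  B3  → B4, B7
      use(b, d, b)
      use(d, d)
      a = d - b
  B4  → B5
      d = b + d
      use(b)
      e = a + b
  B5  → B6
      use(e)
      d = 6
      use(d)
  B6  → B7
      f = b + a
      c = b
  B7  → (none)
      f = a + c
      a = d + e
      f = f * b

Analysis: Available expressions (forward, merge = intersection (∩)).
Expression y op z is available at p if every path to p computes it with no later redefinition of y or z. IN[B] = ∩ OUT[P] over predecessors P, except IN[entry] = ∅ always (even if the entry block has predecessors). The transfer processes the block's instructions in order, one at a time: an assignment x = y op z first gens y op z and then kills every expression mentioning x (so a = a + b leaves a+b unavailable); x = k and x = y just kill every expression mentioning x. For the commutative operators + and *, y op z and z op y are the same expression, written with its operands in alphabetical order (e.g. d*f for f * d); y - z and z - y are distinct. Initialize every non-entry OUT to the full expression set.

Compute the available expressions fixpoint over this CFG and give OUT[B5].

Answer: {a+b, f*f}

Working:
Fixpoint table:
  B0:   IN={}   OUT={e*f}
  B1:   IN={e*f}   OUT={e*f, f*f}
  B2:   IN={e*f, f*f}   OUT={e*f, f*f}
  B3:   IN={e*f, f*f}   OUT={d-b, e*f, f*f}
  B4:   IN={d-b, e*f, f*f}   OUT={a+b, f*f}
  B5:   IN={a+b, f*f}   OUT={a+b, f*f}
  B6:   IN={f*f}   OUT={a+b}
  B7:   IN={}   OUT={d+e}

Merge at B5: IN[B5] = OUT[B4] = {a+b, f*f}
Applying B5's transfer function to that IN value gives OUT[B5] (row B5 above).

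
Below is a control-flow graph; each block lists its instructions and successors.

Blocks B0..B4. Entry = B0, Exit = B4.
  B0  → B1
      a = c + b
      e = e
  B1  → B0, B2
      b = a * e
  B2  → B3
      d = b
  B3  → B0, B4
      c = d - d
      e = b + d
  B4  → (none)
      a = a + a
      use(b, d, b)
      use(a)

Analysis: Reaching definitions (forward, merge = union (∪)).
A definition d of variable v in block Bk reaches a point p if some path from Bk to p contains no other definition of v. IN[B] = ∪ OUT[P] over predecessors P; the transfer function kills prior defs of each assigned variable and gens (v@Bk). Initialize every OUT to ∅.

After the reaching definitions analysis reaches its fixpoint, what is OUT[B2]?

Converged values:
  B0: | IN={a@B0, b@B1, c@B3, d@B2, e@B0, e@B3} | OUT={a@B0, b@B1, c@B3, d@B2, e@B0}
  B1: | IN={a@B0, b@B1, c@B3, d@B2, e@B0} | OUT={a@B0, b@B1, c@B3, d@B2, e@B0}
  B2: | IN={a@B0, b@B1, c@B3, d@B2, e@B0} | OUT={a@B0, b@B1, c@B3, d@B2, e@B0}
  B3: | IN={a@B0, b@B1, c@B3, d@B2, e@B0} | OUT={a@B0, b@B1, c@B3, d@B2, e@B3}
  B4: | IN={a@B0, b@B1, c@B3, d@B2, e@B3} | OUT={a@B4, b@B1, c@B3, d@B2, e@B3}

Merge at B2: IN[B2] = OUT[B1] = {a@B0, b@B1, c@B3, d@B2, e@B0}
Applying B2's transfer function to that IN value gives OUT[B2] (row B2 above).

Answer: {a@B0, b@B1, c@B3, d@B2, e@B0}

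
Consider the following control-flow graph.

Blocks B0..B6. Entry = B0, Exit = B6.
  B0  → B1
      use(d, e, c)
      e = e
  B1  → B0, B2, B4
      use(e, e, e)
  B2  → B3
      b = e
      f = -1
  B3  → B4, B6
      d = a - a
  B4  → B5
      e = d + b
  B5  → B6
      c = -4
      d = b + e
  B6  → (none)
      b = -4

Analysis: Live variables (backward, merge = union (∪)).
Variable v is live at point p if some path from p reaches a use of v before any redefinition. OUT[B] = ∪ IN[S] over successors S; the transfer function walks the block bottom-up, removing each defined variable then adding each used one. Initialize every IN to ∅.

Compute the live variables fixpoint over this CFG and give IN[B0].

Per-block solution:
  B0: | IN={a, b, c, d, e} | OUT={a, b, c, d, e}
  B1: | IN={a, b, c, d, e} | OUT={a, b, c, d, e}
  B2: | IN={a, e} | OUT={a, b}
  B3: | IN={a, b} | OUT={b, d}
  B4: | IN={b, d} | OUT={b, e}
  B5: | IN={b, e} | OUT={}
  B6: | IN={} | OUT={}

Merge at B0: OUT[B0] = IN[B1] = {a, b, c, d, e}
Applying B0's transfer function to that OUT value gives IN[B0] (row B0 above).

Answer: {a, b, c, d, e}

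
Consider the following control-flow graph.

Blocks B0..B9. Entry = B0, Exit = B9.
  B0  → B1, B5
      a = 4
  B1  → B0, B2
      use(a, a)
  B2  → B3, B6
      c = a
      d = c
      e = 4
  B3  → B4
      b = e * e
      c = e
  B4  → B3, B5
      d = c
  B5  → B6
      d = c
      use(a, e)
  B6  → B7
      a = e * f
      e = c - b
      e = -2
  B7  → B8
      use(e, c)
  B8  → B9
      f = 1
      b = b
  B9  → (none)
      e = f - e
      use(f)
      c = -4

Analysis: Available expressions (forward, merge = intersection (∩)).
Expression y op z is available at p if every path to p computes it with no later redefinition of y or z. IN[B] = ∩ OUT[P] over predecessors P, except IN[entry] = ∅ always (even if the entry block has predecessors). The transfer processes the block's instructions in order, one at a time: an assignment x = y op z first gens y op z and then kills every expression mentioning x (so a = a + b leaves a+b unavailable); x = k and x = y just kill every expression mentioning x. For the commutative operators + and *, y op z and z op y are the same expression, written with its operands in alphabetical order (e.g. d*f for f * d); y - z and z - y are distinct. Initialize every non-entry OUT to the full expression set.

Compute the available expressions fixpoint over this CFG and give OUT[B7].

Answer: {c-b}

Derivation:
Fixpoint table:
  B0: | IN={} | OUT={}
  B1: | IN={} | OUT={}
  B2: | IN={} | OUT={}
  B3: | IN={} | OUT={e*e}
  B4: | IN={e*e} | OUT={e*e}
  B5: | IN={} | OUT={}
  B6: | IN={} | OUT={c-b}
  B7: | IN={c-b} | OUT={c-b}
  B8: | IN={c-b} | OUT={}
  B9: | IN={} | OUT={}

Merge at B7: IN[B7] = OUT[B6] = {c-b}
Applying B7's transfer function to that IN value gives OUT[B7] (row B7 above).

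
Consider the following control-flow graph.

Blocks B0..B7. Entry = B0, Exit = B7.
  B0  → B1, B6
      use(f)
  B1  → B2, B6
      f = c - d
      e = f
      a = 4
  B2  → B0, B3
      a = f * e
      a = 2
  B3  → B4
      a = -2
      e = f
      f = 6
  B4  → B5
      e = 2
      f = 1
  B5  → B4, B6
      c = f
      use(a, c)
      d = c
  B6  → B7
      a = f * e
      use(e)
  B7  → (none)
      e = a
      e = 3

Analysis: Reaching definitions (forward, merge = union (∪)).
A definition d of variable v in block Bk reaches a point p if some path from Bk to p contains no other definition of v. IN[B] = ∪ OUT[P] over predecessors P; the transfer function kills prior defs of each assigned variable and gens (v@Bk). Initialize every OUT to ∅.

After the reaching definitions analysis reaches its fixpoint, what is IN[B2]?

Answer: {a@B1, e@B1, f@B1}

Trace:
Converged values:
  B0: | IN={a@B2, e@B1, f@B1} | OUT={a@B2, e@B1, f@B1}
  B1: | IN={a@B2, e@B1, f@B1} | OUT={a@B1, e@B1, f@B1}
  B2: | IN={a@B1, e@B1, f@B1} | OUT={a@B2, e@B1, f@B1}
  B3: | IN={a@B2, e@B1, f@B1} | OUT={a@B3, e@B3, f@B3}
  B4: | IN={a@B3, c@B5, d@B5, e@B3, e@B4, f@B3, f@B4} | OUT={a@B3, c@B5, d@B5, e@B4, f@B4}
  B5: | IN={a@B3, c@B5, d@B5, e@B4, f@B4} | OUT={a@B3, c@B5, d@B5, e@B4, f@B4}
  B6: | IN={a@B1, a@B2, a@B3, c@B5, d@B5, e@B1, e@B4, f@B1, f@B4} | OUT={a@B6, c@B5, d@B5, e@B1, e@B4, f@B1, f@B4}
  B7: | IN={a@B6, c@B5, d@B5, e@B1, e@B4, f@B1, f@B4} | OUT={a@B6, c@B5, d@B5, e@B7, f@B1, f@B4}

Merge at B2: IN[B2] = OUT[B1] = {a@B1, e@B1, f@B1}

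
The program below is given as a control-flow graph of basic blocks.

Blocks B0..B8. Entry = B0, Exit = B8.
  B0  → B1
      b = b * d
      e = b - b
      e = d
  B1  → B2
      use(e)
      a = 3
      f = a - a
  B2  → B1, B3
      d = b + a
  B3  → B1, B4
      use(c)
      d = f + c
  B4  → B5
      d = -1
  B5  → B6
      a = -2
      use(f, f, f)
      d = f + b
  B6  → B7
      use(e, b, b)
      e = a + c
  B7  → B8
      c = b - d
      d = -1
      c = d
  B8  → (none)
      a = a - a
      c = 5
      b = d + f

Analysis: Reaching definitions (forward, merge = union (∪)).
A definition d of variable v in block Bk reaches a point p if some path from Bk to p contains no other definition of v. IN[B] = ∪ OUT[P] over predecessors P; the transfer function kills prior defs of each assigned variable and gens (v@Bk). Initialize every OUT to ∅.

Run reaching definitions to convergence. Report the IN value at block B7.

Fixpoint table:
  B0: | IN={} | OUT={b@B0, e@B0}
  B1: | IN={a@B1, b@B0, d@B2, d@B3, e@B0, f@B1} | OUT={a@B1, b@B0, d@B2, d@B3, e@B0, f@B1}
  B2: | IN={a@B1, b@B0, d@B2, d@B3, e@B0, f@B1} | OUT={a@B1, b@B0, d@B2, e@B0, f@B1}
  B3: | IN={a@B1, b@B0, d@B2, e@B0, f@B1} | OUT={a@B1, b@B0, d@B3, e@B0, f@B1}
  B4: | IN={a@B1, b@B0, d@B3, e@B0, f@B1} | OUT={a@B1, b@B0, d@B4, e@B0, f@B1}
  B5: | IN={a@B1, b@B0, d@B4, e@B0, f@B1} | OUT={a@B5, b@B0, d@B5, e@B0, f@B1}
  B6: | IN={a@B5, b@B0, d@B5, e@B0, f@B1} | OUT={a@B5, b@B0, d@B5, e@B6, f@B1}
  B7: | IN={a@B5, b@B0, d@B5, e@B6, f@B1} | OUT={a@B5, b@B0, c@B7, d@B7, e@B6, f@B1}
  B8: | IN={a@B5, b@B0, c@B7, d@B7, e@B6, f@B1} | OUT={a@B8, b@B8, c@B8, d@B7, e@B6, f@B1}

Merge at B7: IN[B7] = OUT[B6] = {a@B5, b@B0, d@B5, e@B6, f@B1}

Answer: {a@B5, b@B0, d@B5, e@B6, f@B1}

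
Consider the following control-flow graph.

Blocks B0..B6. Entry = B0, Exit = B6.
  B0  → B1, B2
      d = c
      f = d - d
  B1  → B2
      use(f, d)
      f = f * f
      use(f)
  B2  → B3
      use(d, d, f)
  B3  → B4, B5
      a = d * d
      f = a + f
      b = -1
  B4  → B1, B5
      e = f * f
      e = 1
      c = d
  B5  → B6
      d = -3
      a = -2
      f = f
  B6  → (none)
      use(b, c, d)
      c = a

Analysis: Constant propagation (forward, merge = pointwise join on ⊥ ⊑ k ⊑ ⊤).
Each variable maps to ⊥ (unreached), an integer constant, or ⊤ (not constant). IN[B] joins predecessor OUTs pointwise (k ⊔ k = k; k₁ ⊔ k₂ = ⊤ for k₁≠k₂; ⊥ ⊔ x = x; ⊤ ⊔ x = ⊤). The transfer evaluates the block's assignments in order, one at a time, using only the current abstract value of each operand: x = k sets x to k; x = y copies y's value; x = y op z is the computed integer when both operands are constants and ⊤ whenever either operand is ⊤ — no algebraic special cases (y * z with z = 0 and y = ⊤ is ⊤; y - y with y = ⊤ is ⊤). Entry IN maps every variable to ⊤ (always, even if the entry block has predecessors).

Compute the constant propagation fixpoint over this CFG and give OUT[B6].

Converged values:
  B0: | IN=(all ⊤) | OUT=(all ⊤)
  B1: | IN=(all ⊤) | OUT=(all ⊤)
  B2: | IN=(all ⊤) | OUT=(all ⊤)
  B3: | IN=(all ⊤) | OUT={b:-1; rest ⊤}
  B4: | IN={b:-1; rest ⊤} | OUT={b:-1, e:1; rest ⊤}
  B5: | IN={b:-1; rest ⊤} | OUT={a:-2, b:-1, d:-3; rest ⊤}
  B6: | IN={a:-2, b:-1, d:-3; rest ⊤} | OUT={a:-2, b:-1, c:-2, d:-3; rest ⊤}

Merge at B6: IN[B6] = OUT[B5] = {a: -2, b: -1, c: ⊤, d: -3, e: ⊤, f: ⊤}
Applying B6's transfer function to that IN value gives OUT[B6] (row B6 above).

Answer: {a: -2, b: -1, c: -2, d: -3, e: ⊤, f: ⊤}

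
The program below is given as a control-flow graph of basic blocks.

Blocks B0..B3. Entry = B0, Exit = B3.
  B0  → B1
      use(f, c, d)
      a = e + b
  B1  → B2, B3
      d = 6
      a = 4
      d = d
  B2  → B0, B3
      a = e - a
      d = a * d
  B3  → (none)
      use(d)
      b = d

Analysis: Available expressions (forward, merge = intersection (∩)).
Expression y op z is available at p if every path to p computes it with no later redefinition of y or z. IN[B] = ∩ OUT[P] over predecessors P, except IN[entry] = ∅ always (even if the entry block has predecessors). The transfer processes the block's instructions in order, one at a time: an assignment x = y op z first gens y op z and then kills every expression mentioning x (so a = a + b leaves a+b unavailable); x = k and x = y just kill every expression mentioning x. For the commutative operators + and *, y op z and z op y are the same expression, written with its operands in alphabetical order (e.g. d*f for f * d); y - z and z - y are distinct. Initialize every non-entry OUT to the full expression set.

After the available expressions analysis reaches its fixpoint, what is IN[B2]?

Answer: {b+e}

Trace:
Per-block solution:
  B0:   IN={}   OUT={b+e}
  B1:   IN={b+e}   OUT={b+e}
  B2:   IN={b+e}   OUT={b+e}
  B3:   IN={b+e}   OUT={}

Merge at B2: IN[B2] = OUT[B1] = {b+e}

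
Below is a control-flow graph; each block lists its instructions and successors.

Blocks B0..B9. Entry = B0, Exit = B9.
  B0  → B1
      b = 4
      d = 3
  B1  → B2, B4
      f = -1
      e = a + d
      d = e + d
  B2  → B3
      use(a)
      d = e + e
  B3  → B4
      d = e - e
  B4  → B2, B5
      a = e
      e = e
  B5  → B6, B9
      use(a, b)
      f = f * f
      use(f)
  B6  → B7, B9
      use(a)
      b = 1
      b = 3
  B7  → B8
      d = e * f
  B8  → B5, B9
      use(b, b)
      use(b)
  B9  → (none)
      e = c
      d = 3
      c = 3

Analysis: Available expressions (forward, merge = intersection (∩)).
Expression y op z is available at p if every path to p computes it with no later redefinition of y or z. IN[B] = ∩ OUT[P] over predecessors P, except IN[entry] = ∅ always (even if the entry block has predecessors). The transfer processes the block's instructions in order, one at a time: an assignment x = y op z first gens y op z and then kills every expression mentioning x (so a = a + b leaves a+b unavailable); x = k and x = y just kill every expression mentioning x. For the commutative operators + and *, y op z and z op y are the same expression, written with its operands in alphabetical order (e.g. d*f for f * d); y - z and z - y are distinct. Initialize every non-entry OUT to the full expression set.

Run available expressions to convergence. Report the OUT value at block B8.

Per-block solution:
  B0:  IN={}  OUT={}
  B1:  IN={}  OUT={}
  B2:  IN={}  OUT={e+e}
  B3:  IN={e+e}  OUT={e+e, e-e}
  B4:  IN={}  OUT={}
  B5:  IN={}  OUT={}
  B6:  IN={}  OUT={}
  B7:  IN={}  OUT={e*f}
  B8:  IN={e*f}  OUT={e*f}
  B9:  IN={}  OUT={}

Merge at B8: IN[B8] = OUT[B7] = {e*f}
Applying B8's transfer function to that IN value gives OUT[B8] (row B8 above).

Answer: {e*f}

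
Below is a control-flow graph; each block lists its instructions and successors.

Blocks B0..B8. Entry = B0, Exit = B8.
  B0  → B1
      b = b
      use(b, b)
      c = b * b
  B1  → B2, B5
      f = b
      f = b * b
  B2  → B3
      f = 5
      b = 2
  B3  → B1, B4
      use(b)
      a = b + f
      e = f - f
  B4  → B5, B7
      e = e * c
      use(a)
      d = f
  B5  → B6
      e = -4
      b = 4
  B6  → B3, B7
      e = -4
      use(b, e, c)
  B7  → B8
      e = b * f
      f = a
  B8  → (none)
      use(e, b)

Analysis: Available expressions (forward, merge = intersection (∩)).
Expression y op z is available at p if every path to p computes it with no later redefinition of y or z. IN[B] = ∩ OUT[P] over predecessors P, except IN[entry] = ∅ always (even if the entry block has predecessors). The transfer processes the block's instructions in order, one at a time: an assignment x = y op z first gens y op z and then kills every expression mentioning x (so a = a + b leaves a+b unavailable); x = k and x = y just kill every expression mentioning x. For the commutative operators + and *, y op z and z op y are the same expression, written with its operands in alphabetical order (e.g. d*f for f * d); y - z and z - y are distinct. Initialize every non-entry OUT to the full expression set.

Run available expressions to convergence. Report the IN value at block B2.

Fixpoint table:
  B0: | IN={} | OUT={b*b}
  B1: | IN={} | OUT={b*b}
  B2: | IN={b*b} | OUT={}
  B3: | IN={} | OUT={b+f, f-f}
  B4: | IN={b+f, f-f} | OUT={b+f, f-f}
  B5: | IN={} | OUT={}
  B6: | IN={} | OUT={}
  B7: | IN={} | OUT={}
  B8: | IN={} | OUT={}

Merge at B2: IN[B2] = OUT[B1] = {b*b}

Answer: {b*b}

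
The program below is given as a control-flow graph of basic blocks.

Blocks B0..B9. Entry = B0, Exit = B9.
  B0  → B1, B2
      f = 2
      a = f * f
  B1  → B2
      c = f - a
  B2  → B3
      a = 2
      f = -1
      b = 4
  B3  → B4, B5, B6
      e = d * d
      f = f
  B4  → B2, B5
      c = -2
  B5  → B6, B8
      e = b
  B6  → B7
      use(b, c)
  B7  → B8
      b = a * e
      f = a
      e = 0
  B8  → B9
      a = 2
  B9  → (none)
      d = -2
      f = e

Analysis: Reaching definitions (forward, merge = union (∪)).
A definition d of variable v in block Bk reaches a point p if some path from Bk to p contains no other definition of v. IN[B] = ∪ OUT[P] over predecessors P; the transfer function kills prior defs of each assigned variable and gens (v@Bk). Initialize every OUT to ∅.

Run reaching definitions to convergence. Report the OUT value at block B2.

Converged values:
  B0:   IN={}   OUT={a@B0, f@B0}
  B1:   IN={a@B0, f@B0}   OUT={a@B0, c@B1, f@B0}
  B2:   IN={a@B0, a@B2, b@B2, c@B1, c@B4, e@B3, f@B0, f@B3}   OUT={a@B2, b@B2, c@B1, c@B4, e@B3, f@B2}
  B3:   IN={a@B2, b@B2, c@B1, c@B4, e@B3, f@B2}   OUT={a@B2, b@B2, c@B1, c@B4, e@B3, f@B3}
  B4:   IN={a@B2, b@B2, c@B1, c@B4, e@B3, f@B3}   OUT={a@B2, b@B2, c@B4, e@B3, f@B3}
  B5:   IN={a@B2, b@B2, c@B1, c@B4, e@B3, f@B3}   OUT={a@B2, b@B2, c@B1, c@B4, e@B5, f@B3}
  B6:   IN={a@B2, b@B2, c@B1, c@B4, e@B3, e@B5, f@B3}   OUT={a@B2, b@B2, c@B1, c@B4, e@B3, e@B5, f@B3}
  B7:   IN={a@B2, b@B2, c@B1, c@B4, e@B3, e@B5, f@B3}   OUT={a@B2, b@B7, c@B1, c@B4, e@B7, f@B7}
  B8:   IN={a@B2, b@B2, b@B7, c@B1, c@B4, e@B5, e@B7, f@B3, f@B7}   OUT={a@B8, b@B2, b@B7, c@B1, c@B4, e@B5, e@B7, f@B3, f@B7}
  B9:   IN={a@B8, b@B2, b@B7, c@B1, c@B4, e@B5, e@B7, f@B3, f@B7}   OUT={a@B8, b@B2, b@B7, c@B1, c@B4, d@B9, e@B5, e@B7, f@B9}

Merge at B2: IN[B2] = OUT[B0] ⊔ OUT[B1] ⊔ OUT[B4] = {a@B0, a@B2, b@B2, c@B1, c@B4, e@B3, f@B0, f@B3}
Applying B2's transfer function to that IN value gives OUT[B2] (row B2 above).

Answer: {a@B2, b@B2, c@B1, c@B4, e@B3, f@B2}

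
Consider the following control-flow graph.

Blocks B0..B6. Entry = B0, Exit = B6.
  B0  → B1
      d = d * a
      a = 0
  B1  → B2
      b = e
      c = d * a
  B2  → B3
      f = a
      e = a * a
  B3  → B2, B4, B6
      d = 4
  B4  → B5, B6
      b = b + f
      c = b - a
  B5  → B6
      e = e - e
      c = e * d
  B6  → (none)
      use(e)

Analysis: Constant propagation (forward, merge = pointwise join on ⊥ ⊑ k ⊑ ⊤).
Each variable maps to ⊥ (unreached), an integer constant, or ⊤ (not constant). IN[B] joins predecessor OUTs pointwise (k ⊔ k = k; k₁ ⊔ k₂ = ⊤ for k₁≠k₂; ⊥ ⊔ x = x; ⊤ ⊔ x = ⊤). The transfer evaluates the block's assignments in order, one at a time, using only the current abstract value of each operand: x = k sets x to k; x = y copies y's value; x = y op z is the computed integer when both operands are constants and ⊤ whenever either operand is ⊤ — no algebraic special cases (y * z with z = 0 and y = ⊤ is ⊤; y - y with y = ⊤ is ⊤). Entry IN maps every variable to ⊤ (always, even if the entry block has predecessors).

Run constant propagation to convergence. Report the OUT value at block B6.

Fixpoint table:
  B0:   IN=(all ⊤)   OUT={a:0; rest ⊤}
  B1:   IN={a:0; rest ⊤}   OUT={a:0; rest ⊤}
  B2:   IN={a:0; rest ⊤}   OUT={a:0, e:0, f:0; rest ⊤}
  B3:   IN={a:0, e:0, f:0; rest ⊤}   OUT={a:0, d:4, e:0, f:0; rest ⊤}
  B4:   IN={a:0, d:4, e:0, f:0; rest ⊤}   OUT={a:0, d:4, e:0, f:0; rest ⊤}
  B5:   IN={a:0, d:4, e:0, f:0; rest ⊤}   OUT={a:0, c:0, d:4, e:0, f:0; rest ⊤}
  B6:   IN={a:0, d:4, e:0, f:0; rest ⊤}   OUT={a:0, d:4, e:0, f:0; rest ⊤}

Merge at B6: IN[B6] = OUT[B3] ⊔ OUT[B4] ⊔ OUT[B5] = {a: 0, b: ⊤, c: ⊤, d: 4, e: 0, f: 0}
Applying B6's transfer function to that IN value gives OUT[B6] (row B6 above).

Answer: {a: 0, b: ⊤, c: ⊤, d: 4, e: 0, f: 0}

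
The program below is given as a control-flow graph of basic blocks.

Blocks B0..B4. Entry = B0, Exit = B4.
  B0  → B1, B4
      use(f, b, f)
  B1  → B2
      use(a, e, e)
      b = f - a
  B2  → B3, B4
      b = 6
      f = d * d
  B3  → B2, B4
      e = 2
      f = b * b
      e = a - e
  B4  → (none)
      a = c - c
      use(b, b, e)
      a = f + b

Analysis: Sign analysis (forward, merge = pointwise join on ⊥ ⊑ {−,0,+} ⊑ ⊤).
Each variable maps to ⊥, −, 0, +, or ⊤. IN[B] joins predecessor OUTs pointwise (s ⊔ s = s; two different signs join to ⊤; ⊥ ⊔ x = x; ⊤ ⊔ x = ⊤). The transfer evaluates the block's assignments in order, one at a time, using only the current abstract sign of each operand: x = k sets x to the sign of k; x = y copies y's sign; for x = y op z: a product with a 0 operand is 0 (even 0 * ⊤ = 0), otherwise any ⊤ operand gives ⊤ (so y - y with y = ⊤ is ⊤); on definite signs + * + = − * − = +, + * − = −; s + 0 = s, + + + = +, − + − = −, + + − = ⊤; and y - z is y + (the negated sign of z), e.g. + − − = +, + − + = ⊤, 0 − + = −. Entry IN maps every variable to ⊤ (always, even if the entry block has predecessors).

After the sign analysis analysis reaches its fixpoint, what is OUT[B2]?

Per-block solution:
  B0:  IN=(all ⊤)  OUT=(all ⊤)
  B1:  IN=(all ⊤)  OUT=(all ⊤)
  B2:  IN=(all ⊤)  OUT={b:+; rest ⊤}
  B3:  IN={b:+; rest ⊤}  OUT={b:+, f:+; rest ⊤}
  B4:  IN=(all ⊤)  OUT=(all ⊤)

Merge at B2: IN[B2] = OUT[B1] ⊔ OUT[B3] = {a: ⊤, b: ⊤, c: ⊤, d: ⊤, e: ⊤, f: ⊤}
Applying B2's transfer function to that IN value gives OUT[B2] (row B2 above).

Answer: {a: ⊤, b: +, c: ⊤, d: ⊤, e: ⊤, f: ⊤}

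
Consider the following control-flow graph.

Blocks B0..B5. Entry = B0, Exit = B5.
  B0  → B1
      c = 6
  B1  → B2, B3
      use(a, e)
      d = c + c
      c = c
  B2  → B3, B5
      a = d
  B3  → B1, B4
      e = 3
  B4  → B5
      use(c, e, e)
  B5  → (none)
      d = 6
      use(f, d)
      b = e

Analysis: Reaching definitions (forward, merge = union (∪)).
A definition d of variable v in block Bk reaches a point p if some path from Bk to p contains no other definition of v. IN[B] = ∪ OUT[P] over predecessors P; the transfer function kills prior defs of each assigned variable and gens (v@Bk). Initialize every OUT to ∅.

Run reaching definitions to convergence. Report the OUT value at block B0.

Converged values:
  B0: | IN={} | OUT={c@B0}
  B1: | IN={a@B2, c@B0, c@B1, d@B1, e@B3} | OUT={a@B2, c@B1, d@B1, e@B3}
  B2: | IN={a@B2, c@B1, d@B1, e@B3} | OUT={a@B2, c@B1, d@B1, e@B3}
  B3: | IN={a@B2, c@B1, d@B1, e@B3} | OUT={a@B2, c@B1, d@B1, e@B3}
  B4: | IN={a@B2, c@B1, d@B1, e@B3} | OUT={a@B2, c@B1, d@B1, e@B3}
  B5: | IN={a@B2, c@B1, d@B1, e@B3} | OUT={a@B2, b@B5, c@B1, d@B5, e@B3}

B0 is the boundary node: IN[B0] = {}
Applying B0's transfer function to that IN value gives OUT[B0] (row B0 above).

Answer: {c@B0}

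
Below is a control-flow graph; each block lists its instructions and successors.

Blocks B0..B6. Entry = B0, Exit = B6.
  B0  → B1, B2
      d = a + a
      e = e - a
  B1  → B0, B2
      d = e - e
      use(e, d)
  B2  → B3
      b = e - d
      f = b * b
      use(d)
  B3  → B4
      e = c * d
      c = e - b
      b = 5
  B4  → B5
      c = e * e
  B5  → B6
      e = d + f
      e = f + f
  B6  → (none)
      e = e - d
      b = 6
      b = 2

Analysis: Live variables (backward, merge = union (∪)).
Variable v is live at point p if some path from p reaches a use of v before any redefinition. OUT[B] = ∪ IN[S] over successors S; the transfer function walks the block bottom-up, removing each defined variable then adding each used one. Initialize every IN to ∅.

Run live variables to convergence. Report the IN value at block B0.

Answer: {a, c, e}

Working:
Fixpoint table:
  B0:   IN={a, c, e}   OUT={a, c, d, e}
  B1:   IN={a, c, e}   OUT={a, c, d, e}
  B2:   IN={c, d, e}   OUT={b, c, d, f}
  B3:   IN={b, c, d, f}   OUT={d, e, f}
  B4:   IN={d, e, f}   OUT={d, f}
  B5:   IN={d, f}   OUT={d, e}
  B6:   IN={d, e}   OUT={}

Merge at B0: OUT[B0] = IN[B1] ⊔ IN[B2] = {a, c, d, e}
Applying B0's transfer function to that OUT value gives IN[B0] (row B0 above).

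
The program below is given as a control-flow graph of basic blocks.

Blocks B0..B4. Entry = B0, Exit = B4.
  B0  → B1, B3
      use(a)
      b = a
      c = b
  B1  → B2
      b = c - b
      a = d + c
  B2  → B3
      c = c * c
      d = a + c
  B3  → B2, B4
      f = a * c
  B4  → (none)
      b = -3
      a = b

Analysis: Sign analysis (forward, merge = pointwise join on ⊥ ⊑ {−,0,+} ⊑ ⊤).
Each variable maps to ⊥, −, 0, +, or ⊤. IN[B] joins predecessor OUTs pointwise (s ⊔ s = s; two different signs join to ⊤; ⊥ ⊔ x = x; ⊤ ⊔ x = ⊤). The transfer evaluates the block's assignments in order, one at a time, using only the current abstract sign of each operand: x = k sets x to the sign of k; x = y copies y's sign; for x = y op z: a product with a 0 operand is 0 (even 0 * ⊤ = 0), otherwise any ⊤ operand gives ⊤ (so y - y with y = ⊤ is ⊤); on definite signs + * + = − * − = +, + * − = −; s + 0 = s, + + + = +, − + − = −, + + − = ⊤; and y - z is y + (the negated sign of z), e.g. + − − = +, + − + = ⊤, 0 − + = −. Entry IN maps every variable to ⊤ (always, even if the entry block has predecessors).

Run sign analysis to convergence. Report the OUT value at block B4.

Converged values:
  B0: | IN=(all ⊤) | OUT=(all ⊤)
  B1: | IN=(all ⊤) | OUT=(all ⊤)
  B2: | IN=(all ⊤) | OUT=(all ⊤)
  B3: | IN=(all ⊤) | OUT=(all ⊤)
  B4: | IN=(all ⊤) | OUT={a:-, b:-; rest ⊤}

Merge at B4: IN[B4] = OUT[B3] = {a: ⊤, b: ⊤, c: ⊤, d: ⊤, e: ⊤, f: ⊤}
Applying B4's transfer function to that IN value gives OUT[B4] (row B4 above).

Answer: {a: -, b: -, c: ⊤, d: ⊤, e: ⊤, f: ⊤}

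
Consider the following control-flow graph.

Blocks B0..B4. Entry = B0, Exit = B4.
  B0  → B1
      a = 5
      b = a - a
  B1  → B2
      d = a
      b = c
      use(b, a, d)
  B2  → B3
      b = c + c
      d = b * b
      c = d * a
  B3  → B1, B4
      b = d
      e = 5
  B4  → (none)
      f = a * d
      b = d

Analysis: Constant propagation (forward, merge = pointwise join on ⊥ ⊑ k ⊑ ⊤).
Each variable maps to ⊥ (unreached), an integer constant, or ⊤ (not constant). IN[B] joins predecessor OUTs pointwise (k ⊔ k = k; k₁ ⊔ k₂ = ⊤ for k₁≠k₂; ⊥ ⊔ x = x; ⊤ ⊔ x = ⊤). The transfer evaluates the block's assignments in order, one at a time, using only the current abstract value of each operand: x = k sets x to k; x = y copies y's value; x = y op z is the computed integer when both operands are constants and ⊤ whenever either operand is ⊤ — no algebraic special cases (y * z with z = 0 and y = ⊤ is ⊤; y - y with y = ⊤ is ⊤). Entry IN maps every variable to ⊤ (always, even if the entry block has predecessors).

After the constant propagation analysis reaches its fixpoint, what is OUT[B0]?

Fixpoint table:
  B0: | IN=(all ⊤) | OUT={a:5, b:0; rest ⊤}
  B1: | IN={a:5; rest ⊤} | OUT={a:5, d:5; rest ⊤}
  B2: | IN={a:5, d:5; rest ⊤} | OUT={a:5; rest ⊤}
  B3: | IN={a:5; rest ⊤} | OUT={a:5, e:5; rest ⊤}
  B4: | IN={a:5, e:5; rest ⊤} | OUT={a:5, e:5; rest ⊤}

B0 is the boundary node: IN[B0] = {a: ⊤, b: ⊤, c: ⊤, d: ⊤, e: ⊤, f: ⊤}
Applying B0's transfer function to that IN value gives OUT[B0] (row B0 above).

Answer: {a: 5, b: 0, c: ⊤, d: ⊤, e: ⊤, f: ⊤}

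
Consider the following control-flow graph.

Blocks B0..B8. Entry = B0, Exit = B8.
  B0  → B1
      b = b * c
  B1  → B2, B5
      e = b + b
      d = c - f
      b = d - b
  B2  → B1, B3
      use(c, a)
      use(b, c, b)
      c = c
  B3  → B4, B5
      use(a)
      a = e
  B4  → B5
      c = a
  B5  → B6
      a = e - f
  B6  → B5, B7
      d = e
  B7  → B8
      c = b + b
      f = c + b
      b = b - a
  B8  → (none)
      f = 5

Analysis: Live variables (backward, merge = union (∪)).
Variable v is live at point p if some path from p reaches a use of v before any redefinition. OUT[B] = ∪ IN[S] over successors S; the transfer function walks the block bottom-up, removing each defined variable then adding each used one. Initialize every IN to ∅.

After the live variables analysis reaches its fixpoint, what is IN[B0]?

Fixpoint table:
  B0: | IN={a, b, c, f} | OUT={a, b, c, f}
  B1: | IN={a, b, c, f} | OUT={a, b, c, e, f}
  B2: | IN={a, b, c, e, f} | OUT={a, b, c, e, f}
  B3: | IN={a, b, e, f} | OUT={a, b, e, f}
  B4: | IN={a, b, e, f} | OUT={b, e, f}
  B5: | IN={b, e, f} | OUT={a, b, e, f}
  B6: | IN={a, b, e, f} | OUT={a, b, e, f}
  B7: | IN={a, b} | OUT={}
  B8: | IN={} | OUT={}

Merge at B0: OUT[B0] = IN[B1] = {a, b, c, f}
Applying B0's transfer function to that OUT value gives IN[B0] (row B0 above).

Answer: {a, b, c, f}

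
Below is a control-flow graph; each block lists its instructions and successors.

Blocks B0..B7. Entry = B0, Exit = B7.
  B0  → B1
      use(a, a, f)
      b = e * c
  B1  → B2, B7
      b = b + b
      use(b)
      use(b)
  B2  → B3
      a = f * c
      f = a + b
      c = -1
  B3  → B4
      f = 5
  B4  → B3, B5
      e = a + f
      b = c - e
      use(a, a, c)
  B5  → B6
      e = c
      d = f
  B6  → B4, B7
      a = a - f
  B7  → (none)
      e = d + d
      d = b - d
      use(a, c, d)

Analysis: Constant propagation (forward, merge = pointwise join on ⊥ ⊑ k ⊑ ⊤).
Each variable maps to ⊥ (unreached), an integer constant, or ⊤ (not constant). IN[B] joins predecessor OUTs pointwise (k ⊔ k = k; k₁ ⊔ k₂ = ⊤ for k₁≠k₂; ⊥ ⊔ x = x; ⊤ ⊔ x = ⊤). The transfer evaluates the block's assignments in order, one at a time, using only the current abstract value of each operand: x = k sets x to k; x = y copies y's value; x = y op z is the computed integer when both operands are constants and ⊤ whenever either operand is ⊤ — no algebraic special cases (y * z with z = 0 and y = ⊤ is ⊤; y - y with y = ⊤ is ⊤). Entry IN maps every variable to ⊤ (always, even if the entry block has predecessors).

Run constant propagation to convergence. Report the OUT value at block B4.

Per-block solution:
  B0: | IN=(all ⊤) | OUT=(all ⊤)
  B1: | IN=(all ⊤) | OUT=(all ⊤)
  B2: | IN=(all ⊤) | OUT={c:-1; rest ⊤}
  B3: | IN={c:-1; rest ⊤} | OUT={c:-1, f:5; rest ⊤}
  B4: | IN={c:-1, f:5; rest ⊤} | OUT={c:-1, f:5; rest ⊤}
  B5: | IN={c:-1, f:5; rest ⊤} | OUT={c:-1, d:5, e:-1, f:5; rest ⊤}
  B6: | IN={c:-1, d:5, e:-1, f:5; rest ⊤} | OUT={c:-1, d:5, e:-1, f:5; rest ⊤}
  B7: | IN=(all ⊤) | OUT=(all ⊤)

Merge at B4: IN[B4] = OUT[B3] ⊔ OUT[B6] = {a: ⊤, b: ⊤, c: -1, d: ⊤, e: ⊤, f: 5}
Applying B4's transfer function to that IN value gives OUT[B4] (row B4 above).

Answer: {a: ⊤, b: ⊤, c: -1, d: ⊤, e: ⊤, f: 5}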